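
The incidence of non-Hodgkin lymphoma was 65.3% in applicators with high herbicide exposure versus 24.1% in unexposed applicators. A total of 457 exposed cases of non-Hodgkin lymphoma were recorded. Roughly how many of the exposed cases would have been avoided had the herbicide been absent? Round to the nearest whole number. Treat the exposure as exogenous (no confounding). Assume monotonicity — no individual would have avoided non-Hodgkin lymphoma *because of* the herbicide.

p₁ = 0.653, p₀ = 0.241.
PN = (p₁ − p₀)/p₁ = (0.653 − 0.241) / 0.653 ≈ 0.63093.
Attributable cases ≈ PN × (exposed cases) = 0.63093 × 457 ≈ 288.34.

about 288 cases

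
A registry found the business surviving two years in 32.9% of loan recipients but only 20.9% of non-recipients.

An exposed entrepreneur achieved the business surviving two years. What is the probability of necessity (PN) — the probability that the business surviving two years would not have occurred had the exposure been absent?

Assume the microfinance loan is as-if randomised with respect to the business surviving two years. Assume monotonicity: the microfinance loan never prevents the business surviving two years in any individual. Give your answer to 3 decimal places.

p₁ = 0.329, p₀ = 0.209.
Under exogeneity and monotonicity, PN = (p₁ − p₀) / p₁.
PN = (0.329 − 0.209) / 0.329 = 0.12 / 0.329 ≈ 0.3647

PN ≈ 0.365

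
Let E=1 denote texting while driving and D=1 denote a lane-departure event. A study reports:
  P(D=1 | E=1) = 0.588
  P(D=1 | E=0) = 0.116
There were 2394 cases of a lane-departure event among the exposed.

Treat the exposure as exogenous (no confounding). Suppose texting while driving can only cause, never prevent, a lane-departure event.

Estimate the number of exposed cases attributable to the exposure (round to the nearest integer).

Let p₁ = 0.588, p₀ = 0.116.
PN = (p₁ − p₀)/p₁ = (0.588 − 0.116) / 0.588 ≈ 0.80272.
Attributable cases ≈ PN × (exposed cases) = 0.80272 × 2394 ≈ 1921.71.

about 1922 cases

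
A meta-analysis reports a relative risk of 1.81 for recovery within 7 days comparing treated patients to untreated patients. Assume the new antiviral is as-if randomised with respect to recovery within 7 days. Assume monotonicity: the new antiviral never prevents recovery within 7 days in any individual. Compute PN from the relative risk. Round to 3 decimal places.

Under exogeneity and monotonicity, PN = (RR − 1) / RR = 1 − 1/RR.
PN = (1.81 − 1) / 1.81 = 0.81 / 1.81 ≈ 0.4475

PN ≈ 0.448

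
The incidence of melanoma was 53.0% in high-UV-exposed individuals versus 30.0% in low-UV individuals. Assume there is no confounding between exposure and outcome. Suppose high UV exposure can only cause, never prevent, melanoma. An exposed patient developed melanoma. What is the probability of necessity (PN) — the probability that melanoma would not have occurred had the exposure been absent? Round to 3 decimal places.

PN ≈ 0.434

p₁ = 0.53, p₀ = 0.3.
Under exogeneity and monotonicity, PN = (p₁ − p₀) / p₁.
PN = (0.53 − 0.3) / 0.53 = 0.23 / 0.53 ≈ 0.4340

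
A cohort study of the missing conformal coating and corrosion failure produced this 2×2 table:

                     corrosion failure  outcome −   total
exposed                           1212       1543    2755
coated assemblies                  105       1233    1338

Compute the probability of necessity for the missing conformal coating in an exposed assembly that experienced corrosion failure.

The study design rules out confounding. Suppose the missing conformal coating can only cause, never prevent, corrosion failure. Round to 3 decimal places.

p₁ = P(outcome | exposed) = 1212/2755 = 0.43993
p₀ = P(outcome | unexposed) = 105/1338 = 0.078475
Under exogeneity and monotonicity, PN = (p₁ − p₀)/p₁.
PN = (0.43993 − 0.078475) / 0.43993 ≈ 0.8216

PN ≈ 0.822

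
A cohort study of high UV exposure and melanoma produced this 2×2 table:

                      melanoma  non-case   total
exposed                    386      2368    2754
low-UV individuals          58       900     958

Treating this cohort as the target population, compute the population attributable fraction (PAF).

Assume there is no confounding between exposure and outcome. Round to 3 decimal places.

p₁ = P(outcome | exposed) = 386/2754 = 0.14016
p₀ = P(outcome | unexposed) = 58/958 = 0.060543
Exposure prevalence π = 2754/3712 = 0.74192; overall risk P(Y=1) = 0.11961.
Under exogeneity, PAF = [P(Y=1) − p₀]/P(Y=1).
PAF = (0.11961 − 0.060543) / 0.11961 ≈ 0.4938

PAF ≈ 0.494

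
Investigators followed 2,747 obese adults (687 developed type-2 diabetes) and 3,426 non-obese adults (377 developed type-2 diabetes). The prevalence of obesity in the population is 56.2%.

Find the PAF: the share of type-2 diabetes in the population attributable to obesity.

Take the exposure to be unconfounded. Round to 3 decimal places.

p₁ = P(outcome | exposed) = 687/2747 = 0.25009
p₀ = P(outcome | unexposed) = 377/3426 = 0.11004
Overall risk P(Y=1) = π·p₁ + (1−π)·p₀ = 0.562×0.25009 + 0.438×0.11004 = 0.18875.
Under exogeneity, PAF = [P(Y=1) − p₀] / P(Y=1).
PAF = (0.18875 − 0.11004) / 0.18875 ≈ 0.4170

PAF ≈ 0.417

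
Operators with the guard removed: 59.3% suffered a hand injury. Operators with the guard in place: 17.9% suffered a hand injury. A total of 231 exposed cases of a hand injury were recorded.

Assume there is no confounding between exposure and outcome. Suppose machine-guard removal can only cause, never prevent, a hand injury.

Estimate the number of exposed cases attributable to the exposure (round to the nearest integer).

about 161 cases

p₁ = 0.593, p₀ = 0.179.
PN = (p₁ − p₀)/p₁ = (0.593 − 0.179) / 0.593 ≈ 0.69815.
Attributable cases ≈ PN × (exposed cases) = 0.69815 × 231 ≈ 161.27.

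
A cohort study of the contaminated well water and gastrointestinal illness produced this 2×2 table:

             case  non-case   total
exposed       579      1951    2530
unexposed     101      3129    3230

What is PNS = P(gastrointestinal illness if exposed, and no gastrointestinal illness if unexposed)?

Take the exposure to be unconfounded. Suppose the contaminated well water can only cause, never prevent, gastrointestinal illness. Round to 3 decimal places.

PNS ≈ 0.198

p₁ = P(outcome | exposed) = 579/2530 = 0.22885
p₀ = P(outcome | unexposed) = 101/3230 = 0.031269
Under exogeneity and monotonicity, PNS = p₁ − p₀.
PNS = 0.22885 − 0.031269 = 0.19758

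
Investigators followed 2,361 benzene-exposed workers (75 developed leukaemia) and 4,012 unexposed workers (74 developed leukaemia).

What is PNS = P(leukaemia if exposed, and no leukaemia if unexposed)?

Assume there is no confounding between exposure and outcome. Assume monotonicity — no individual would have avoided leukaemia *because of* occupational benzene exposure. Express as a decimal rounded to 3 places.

p₁ = P(outcome | exposed) = 75/2361 = 0.031766
p₀ = P(outcome | unexposed) = 74/4012 = 0.018445
Under exogeneity and monotonicity, PNS = p₁ − p₀.
PNS = 0.031766 − 0.018445 = 0.013322

PNS ≈ 0.013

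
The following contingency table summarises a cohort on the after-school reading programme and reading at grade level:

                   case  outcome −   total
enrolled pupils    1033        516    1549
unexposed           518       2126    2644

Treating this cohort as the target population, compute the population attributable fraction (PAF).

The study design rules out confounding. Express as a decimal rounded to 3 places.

PAF ≈ 0.470

p₁ = P(outcome | exposed) = 1033/1549 = 0.66688
p₀ = P(outcome | unexposed) = 518/2644 = 0.19592
Exposure prevalence π = 1549/4193 = 0.36943; overall risk P(Y=1) = 0.3699.
Under exogeneity, PAF = [P(Y=1) − p₀]/P(Y=1).
PAF = (0.3699 − 0.19592) / 0.3699 ≈ 0.4704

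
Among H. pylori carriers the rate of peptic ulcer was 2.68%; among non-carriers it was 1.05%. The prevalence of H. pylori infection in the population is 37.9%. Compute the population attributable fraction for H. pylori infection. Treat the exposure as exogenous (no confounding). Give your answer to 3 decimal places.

p₁ = 0.0268, p₀ = 0.0105.
Overall risk P(Y=1) = π·p₁ + (1−π)·p₀ = 0.379×0.0268 + 0.621×0.0105 = 0.016678.
Under exogeneity, PAF = [P(Y=1) − p₀] / P(Y=1).
PAF = (0.016678 − 0.0105) / 0.016678 ≈ 0.3704

PAF ≈ 0.370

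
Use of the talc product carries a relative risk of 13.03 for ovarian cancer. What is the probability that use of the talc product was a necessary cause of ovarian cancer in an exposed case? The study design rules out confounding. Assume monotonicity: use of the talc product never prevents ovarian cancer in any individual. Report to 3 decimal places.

Under exogeneity and monotonicity, PN = (RR − 1) / RR = 1 − 1/RR.
PN = (13.03 − 1) / 13.03 = 12.03 / 13.03 ≈ 0.9233

PN ≈ 0.923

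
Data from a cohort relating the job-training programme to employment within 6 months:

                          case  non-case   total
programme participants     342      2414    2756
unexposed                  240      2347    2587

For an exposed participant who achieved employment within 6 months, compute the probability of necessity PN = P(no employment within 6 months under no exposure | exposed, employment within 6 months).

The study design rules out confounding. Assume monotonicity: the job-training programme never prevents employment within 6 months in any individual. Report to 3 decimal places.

p₁ = P(outcome | exposed) = 342/2756 = 0.12409
p₀ = P(outcome | unexposed) = 240/2587 = 0.092772
Under exogeneity and monotonicity, PN = (p₁ − p₀)/p₁.
PN = (0.12409 − 0.092772) / 0.12409 ≈ 0.2524

PN ≈ 0.252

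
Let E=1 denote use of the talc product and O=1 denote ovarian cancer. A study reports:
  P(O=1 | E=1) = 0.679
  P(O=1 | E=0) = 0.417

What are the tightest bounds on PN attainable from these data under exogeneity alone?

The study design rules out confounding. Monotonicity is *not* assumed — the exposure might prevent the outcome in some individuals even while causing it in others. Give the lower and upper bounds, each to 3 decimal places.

0.386 ≤ PN ≤ 0.859

Let p₁ = 0.679, p₀ = 0.417.
Under exogeneity alone the bounds on PN are max{0,(p₁−p₀)/p₁} ≤ PN ≤ min{1,(1−p₀)/p₁}.
  lower = (p₁ − p₀)/p₁ = 0.262 / 0.679 ≈ 0.3859
  upper = min{1, (1 − p₀)/p₁} = 0.583 / 0.679 ≈ 0.8586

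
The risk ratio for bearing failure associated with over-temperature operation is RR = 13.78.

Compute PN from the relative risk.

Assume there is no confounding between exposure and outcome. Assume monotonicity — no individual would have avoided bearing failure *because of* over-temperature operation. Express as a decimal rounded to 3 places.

Under exogeneity and monotonicity, PN = (RR − 1) / RR = 1 − 1/RR.
PN = (13.78 − 1) / 13.78 = 12.78 / 13.78 ≈ 0.9274

PN ≈ 0.927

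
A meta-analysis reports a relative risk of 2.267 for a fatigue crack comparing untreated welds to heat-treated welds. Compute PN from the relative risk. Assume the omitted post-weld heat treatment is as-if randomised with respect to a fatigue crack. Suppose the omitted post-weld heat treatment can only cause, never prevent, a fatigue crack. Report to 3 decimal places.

PN ≈ 0.559

Under exogeneity and monotonicity, PN = (RR − 1) / RR = 1 − 1/RR.
PN = (2.267 − 1) / 2.267 = 1.267 / 2.267 ≈ 0.5589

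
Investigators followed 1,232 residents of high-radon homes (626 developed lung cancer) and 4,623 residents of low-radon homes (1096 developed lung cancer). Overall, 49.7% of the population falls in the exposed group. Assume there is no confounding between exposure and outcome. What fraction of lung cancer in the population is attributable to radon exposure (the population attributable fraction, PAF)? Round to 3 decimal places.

p₁ = P(outcome | exposed) = 626/1232 = 0.50812
p₀ = P(outcome | unexposed) = 1096/4623 = 0.23708
Overall risk P(Y=1) = π·p₁ + (1−π)·p₀ = 0.497×0.50812 + 0.503×0.23708 = 0.37178.
Under exogeneity, PAF = [P(Y=1) − p₀] / P(Y=1).
PAF = (0.37178 − 0.23708) / 0.37178 ≈ 0.3623

PAF ≈ 0.362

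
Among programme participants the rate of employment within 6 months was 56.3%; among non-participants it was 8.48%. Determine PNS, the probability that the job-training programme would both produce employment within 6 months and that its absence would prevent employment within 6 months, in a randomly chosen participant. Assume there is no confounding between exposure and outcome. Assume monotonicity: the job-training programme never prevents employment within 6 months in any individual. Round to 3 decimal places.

PNS ≈ 0.478

p₁ = 0.563, p₀ = 0.0848.
Under exogeneity and monotonicity, PNS = p₁ − p₀.
PNS = 0.563 − 0.0848 = 0.4782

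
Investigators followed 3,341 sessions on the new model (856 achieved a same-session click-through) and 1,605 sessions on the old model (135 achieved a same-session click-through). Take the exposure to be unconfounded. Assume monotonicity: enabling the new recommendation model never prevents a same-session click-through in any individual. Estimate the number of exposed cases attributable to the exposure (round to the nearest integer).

p₁ = P(outcome | exposed) = 856/3341 = 0.25621
p₀ = P(outcome | unexposed) = 135/1605 = 0.084112
PN = (p₁ − p₀)/p₁ = (0.25621 − 0.084112) / 0.25621 ≈ 0.67171.
Attributable cases ≈ PN × (exposed cases) = 0.67171 × 856 ≈ 574.98.

about 575 cases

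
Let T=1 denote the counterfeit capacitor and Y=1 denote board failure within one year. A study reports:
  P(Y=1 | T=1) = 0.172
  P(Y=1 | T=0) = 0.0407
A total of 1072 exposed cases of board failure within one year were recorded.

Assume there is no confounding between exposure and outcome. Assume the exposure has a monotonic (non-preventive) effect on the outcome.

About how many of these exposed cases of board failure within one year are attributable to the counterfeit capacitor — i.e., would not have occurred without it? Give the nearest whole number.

about 818 cases

Let p₁ = 0.172, p₀ = 0.0407.
PN = (p₁ − p₀)/p₁ = (0.172 − 0.0407) / 0.172 ≈ 0.76337.
Attributable cases ≈ PN × (exposed cases) = 0.76337 × 1072 ≈ 818.33.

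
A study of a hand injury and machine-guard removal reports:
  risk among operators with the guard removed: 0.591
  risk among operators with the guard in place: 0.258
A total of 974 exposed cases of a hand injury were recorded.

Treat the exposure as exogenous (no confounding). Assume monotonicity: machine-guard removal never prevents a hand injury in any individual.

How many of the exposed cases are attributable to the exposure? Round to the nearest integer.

Let p₁ = 0.591, p₀ = 0.258.
PN = (p₁ − p₀)/p₁ = (0.591 − 0.258) / 0.591 ≈ 0.56345.
Attributable cases ≈ PN × (exposed cases) = 0.56345 × 974 ≈ 548.80.

about 549 cases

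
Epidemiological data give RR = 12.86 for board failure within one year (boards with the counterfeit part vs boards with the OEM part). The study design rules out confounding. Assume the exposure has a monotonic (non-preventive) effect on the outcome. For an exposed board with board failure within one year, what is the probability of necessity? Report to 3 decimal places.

Under exogeneity and monotonicity, PN = (RR − 1) / RR = 1 − 1/RR.
PN = (12.86 − 1) / 12.86 = 11.86 / 12.86 ≈ 0.9222

PN ≈ 0.922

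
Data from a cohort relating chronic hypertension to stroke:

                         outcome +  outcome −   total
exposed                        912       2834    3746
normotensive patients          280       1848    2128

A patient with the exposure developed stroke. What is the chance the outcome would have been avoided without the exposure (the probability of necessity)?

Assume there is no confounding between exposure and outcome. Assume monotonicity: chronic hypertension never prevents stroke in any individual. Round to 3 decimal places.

PN ≈ 0.460

p₁ = P(outcome | exposed) = 912/3746 = 0.24346
p₀ = P(outcome | unexposed) = 280/2128 = 0.13158
Under exogeneity and monotonicity, PN = (p₁ − p₀)/p₁.
PN = (0.24346 − 0.13158) / 0.24346 ≈ 0.4595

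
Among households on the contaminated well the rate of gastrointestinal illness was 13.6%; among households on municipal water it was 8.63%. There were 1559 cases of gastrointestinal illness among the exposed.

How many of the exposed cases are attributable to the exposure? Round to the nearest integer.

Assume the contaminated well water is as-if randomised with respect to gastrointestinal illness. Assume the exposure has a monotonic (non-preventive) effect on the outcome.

about 570 cases

p₁ = 0.136, p₀ = 0.0863.
PN = (p₁ − p₀)/p₁ = (0.136 − 0.0863) / 0.136 ≈ 0.36544.
Attributable cases ≈ PN × (exposed cases) = 0.36544 × 1559 ≈ 569.72.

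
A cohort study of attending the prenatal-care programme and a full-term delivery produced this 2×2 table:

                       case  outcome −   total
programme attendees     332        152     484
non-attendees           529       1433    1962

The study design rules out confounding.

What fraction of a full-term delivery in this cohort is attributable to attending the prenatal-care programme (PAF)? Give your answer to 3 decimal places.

p₁ = P(outcome | exposed) = 332/484 = 0.68595
p₀ = P(outcome | unexposed) = 529/1962 = 0.26962
Exposure prevalence π = 484/2446 = 0.19787; overall risk P(Y=1) = 0.352.
Under exogeneity, PAF = [P(Y=1) − p₀]/P(Y=1).
PAF = (0.352 − 0.26962) / 0.352 ≈ 0.2340

PAF ≈ 0.234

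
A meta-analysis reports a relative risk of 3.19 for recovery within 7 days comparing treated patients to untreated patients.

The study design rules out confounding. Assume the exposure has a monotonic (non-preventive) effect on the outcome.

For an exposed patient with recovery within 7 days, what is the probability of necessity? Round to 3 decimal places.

PN ≈ 0.687

Under exogeneity and monotonicity, PN = (RR − 1) / RR = 1 − 1/RR.
PN = (3.19 − 1) / 3.19 = 2.19 / 3.19 ≈ 0.6865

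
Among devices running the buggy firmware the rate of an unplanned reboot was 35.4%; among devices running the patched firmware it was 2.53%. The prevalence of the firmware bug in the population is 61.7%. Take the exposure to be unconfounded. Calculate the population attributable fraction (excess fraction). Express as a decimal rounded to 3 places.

PAF ≈ 0.889

p₁ = 0.354, p₀ = 0.0253.
Overall risk P(Y=1) = π·p₁ + (1−π)·p₀ = 0.617×0.354 + 0.383×0.0253 = 0.22811.
Under exogeneity, PAF = [P(Y=1) − p₀] / P(Y=1).
PAF = (0.22811 − 0.0253) / 0.22811 ≈ 0.8891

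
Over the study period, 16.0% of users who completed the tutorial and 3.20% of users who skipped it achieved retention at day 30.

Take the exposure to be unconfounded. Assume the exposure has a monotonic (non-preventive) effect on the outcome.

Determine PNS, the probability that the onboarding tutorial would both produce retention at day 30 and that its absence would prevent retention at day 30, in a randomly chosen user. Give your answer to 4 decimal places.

PNS ≈ 0.1280

p₁ = 0.16, p₀ = 0.032.
Under exogeneity and monotonicity, PNS = p₁ − p₀.
PNS = 0.16 − 0.032 = 0.128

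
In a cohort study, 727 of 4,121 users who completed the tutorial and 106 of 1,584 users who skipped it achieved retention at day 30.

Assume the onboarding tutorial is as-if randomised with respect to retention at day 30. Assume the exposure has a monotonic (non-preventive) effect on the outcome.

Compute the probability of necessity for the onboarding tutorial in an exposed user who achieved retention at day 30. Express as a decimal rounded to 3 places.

p₁ = P(outcome | exposed) = 727/4121 = 0.17641
p₀ = P(outcome | unexposed) = 106/1584 = 0.066919
Under exogeneity and monotonicity, PN = (p₁ − p₀) / p₁.
PN = (0.17641 − 0.066919) / 0.17641 = 0.10949 / 0.17641 ≈ 0.6207

PN ≈ 0.621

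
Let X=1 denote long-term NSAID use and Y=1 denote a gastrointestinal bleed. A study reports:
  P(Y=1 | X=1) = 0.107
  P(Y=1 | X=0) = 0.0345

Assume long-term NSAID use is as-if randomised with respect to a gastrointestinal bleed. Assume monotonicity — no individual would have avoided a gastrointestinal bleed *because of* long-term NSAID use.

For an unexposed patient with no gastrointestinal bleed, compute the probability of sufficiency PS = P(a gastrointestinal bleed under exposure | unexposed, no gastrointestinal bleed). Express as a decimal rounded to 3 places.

PS ≈ 0.075

Let p₁ = 0.107, p₀ = 0.0345.
Under exogeneity and monotonicity, PS = (p₁ − p₀) / (1 − p₀).
PS = (0.107 − 0.0345) / (1 − 0.0345) = 0.0725 / 0.9655 ≈ 0.0751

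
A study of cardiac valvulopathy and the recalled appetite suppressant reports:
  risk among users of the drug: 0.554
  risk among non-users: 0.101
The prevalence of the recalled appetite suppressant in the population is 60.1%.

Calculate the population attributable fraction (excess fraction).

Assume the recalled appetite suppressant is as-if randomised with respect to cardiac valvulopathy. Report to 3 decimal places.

PAF ≈ 0.729

Let p₁ = 0.554, p₀ = 0.101.
Overall risk P(Y=1) = π·p₁ + (1−π)·p₀ = 0.601×0.554 + 0.399×0.101 = 0.37325.
Under exogeneity, PAF = [P(Y=1) − p₀] / P(Y=1).
PAF = (0.37325 − 0.101) / 0.37325 ≈ 0.7294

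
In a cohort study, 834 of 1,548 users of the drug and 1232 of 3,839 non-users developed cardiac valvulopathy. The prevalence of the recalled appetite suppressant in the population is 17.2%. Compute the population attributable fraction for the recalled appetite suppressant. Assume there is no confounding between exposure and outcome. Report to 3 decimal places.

PAF ≈ 0.105

p₁ = P(outcome | exposed) = 834/1548 = 0.53876
p₀ = P(outcome | unexposed) = 1232/3839 = 0.32092
Overall risk P(Y=1) = π·p₁ + (1−π)·p₀ = 0.172×0.53876 + 0.828×0.32092 = 0.35839.
Under exogeneity, PAF = [P(Y=1) − p₀] / P(Y=1).
PAF = (0.35839 − 0.32092) / 0.35839 ≈ 0.1045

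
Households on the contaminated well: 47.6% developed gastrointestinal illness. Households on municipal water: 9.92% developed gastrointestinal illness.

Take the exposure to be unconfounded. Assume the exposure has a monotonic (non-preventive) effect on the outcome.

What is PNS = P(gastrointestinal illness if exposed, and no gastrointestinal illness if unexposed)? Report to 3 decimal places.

p₁ = 0.476, p₀ = 0.0992.
Under exogeneity and monotonicity, PNS = p₁ − p₀.
PNS = 0.476 − 0.0992 = 0.3768

PNS ≈ 0.377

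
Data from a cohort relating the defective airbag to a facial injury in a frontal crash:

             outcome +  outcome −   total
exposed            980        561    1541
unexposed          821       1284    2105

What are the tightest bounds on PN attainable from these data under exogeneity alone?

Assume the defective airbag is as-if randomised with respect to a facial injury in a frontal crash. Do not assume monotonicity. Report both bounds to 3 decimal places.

p₁ = P(outcome | exposed) = 980/1541 = 0.63595
p₀ = P(outcome | unexposed) = 821/2105 = 0.39002
Under exogeneity alone the bounds on PN are max{0,(p₁−p₀)/p₁} ≤ PN ≤ min{1,(1−p₀)/p₁}.
  lower = (p₁ − p₀)/p₁ = 0.24593 / 0.63595 ≈ 0.3867
  upper = min{1, (1 − p₀)/p₁} = 0.60998 / 0.63595 ≈ 0.9592

0.387 ≤ PN ≤ 0.959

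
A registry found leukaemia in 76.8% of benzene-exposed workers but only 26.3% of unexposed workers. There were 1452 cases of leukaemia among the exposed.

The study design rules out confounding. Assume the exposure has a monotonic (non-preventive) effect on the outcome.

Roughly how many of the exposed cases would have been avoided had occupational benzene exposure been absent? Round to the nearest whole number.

p₁ = 0.768, p₀ = 0.263.
PN = (p₁ − p₀)/p₁ = (0.768 − 0.263) / 0.768 ≈ 0.65755.
Attributable cases ≈ PN × (exposed cases) = 0.65755 × 1452 ≈ 954.77.

about 955 cases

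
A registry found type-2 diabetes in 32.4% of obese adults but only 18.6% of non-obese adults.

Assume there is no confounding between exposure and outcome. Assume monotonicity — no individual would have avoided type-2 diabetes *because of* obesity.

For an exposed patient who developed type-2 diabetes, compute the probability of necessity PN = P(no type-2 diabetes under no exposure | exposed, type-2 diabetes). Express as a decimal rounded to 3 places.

p₁ = 0.324, p₀ = 0.186.
Under exogeneity and monotonicity, PN = (p₁ − p₀) / p₁.
PN = (0.324 − 0.186) / 0.324 = 0.138 / 0.324 ≈ 0.4259

PN ≈ 0.426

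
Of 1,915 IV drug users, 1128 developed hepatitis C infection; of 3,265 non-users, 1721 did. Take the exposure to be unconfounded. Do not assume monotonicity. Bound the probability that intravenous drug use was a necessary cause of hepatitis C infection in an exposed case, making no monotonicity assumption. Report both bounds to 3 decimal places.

0.105 ≤ PN ≤ 0.803

p₁ = P(outcome | exposed) = 1128/1915 = 0.58903
p₀ = P(outcome | unexposed) = 1721/3265 = 0.52711
Under exogeneity alone the bounds on PN are max{0,(p₁−p₀)/p₁} ≤ PN ≤ min{1,(1−p₀)/p₁}.
  lower = (p₁ − p₀)/p₁ = 0.061928 / 0.58903 ≈ 0.1051
  upper = min{1, (1 − p₀)/p₁} = 0.47289 / 0.58903 ≈ 0.8028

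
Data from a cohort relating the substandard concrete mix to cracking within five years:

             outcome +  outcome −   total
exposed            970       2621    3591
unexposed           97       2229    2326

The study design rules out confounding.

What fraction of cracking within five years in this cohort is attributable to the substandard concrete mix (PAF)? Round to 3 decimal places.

p₁ = P(outcome | exposed) = 970/3591 = 0.27012
p₀ = P(outcome | unexposed) = 97/2326 = 0.041702
Exposure prevalence π = 3591/5917 = 0.6069; overall risk P(Y=1) = 0.18033.
Under exogeneity, PAF = [P(Y=1) − p₀]/P(Y=1).
PAF = (0.18033 − 0.041702) / 0.18033 ≈ 0.7687

PAF ≈ 0.769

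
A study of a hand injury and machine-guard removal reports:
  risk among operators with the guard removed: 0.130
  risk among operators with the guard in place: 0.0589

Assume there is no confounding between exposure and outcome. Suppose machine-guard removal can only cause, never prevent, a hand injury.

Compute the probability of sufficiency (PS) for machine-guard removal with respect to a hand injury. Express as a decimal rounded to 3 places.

PS ≈ 0.076

Let p₁ = 0.13, p₀ = 0.0589.
Under exogeneity and monotonicity, PS = (p₁ − p₀) / (1 − p₀).
PS = (0.13 − 0.0589) / (1 − 0.0589) = 0.0711 / 0.9411 ≈ 0.0755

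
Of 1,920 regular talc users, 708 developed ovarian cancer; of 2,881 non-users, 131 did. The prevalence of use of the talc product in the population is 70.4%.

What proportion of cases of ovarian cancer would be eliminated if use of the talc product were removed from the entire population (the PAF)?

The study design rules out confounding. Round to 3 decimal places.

PAF ≈ 0.833

p₁ = P(outcome | exposed) = 708/1920 = 0.36875
p₀ = P(outcome | unexposed) = 131/2881 = 0.04547
Overall risk P(Y=1) = π·p₁ + (1−π)·p₀ = 0.704×0.36875 + 0.296×0.04547 = 0.27306.
Under exogeneity, PAF = [P(Y=1) − p₀] / P(Y=1).
PAF = (0.27306 − 0.04547) / 0.27306 ≈ 0.8335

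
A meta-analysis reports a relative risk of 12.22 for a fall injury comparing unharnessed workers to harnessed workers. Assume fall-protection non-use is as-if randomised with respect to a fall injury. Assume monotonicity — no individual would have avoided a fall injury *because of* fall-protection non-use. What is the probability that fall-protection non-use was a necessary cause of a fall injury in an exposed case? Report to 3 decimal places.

PN ≈ 0.918

Under exogeneity and monotonicity, PN = (RR − 1) / RR = 1 − 1/RR.
PN = (12.22 − 1) / 12.22 = 11.22 / 12.22 ≈ 0.9182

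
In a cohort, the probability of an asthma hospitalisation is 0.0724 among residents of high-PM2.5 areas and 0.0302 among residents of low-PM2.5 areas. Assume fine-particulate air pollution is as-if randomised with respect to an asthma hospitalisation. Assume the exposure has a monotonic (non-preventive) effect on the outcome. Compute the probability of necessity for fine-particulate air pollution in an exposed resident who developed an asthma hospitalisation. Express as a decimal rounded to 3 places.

Let p₁ = 0.0724, p₀ = 0.0302.
Under exogeneity and monotonicity, PN = (p₁ − p₀) / p₁.
PN = (0.0724 − 0.0302) / 0.0724 = 0.0422 / 0.0724 ≈ 0.5829

PN ≈ 0.583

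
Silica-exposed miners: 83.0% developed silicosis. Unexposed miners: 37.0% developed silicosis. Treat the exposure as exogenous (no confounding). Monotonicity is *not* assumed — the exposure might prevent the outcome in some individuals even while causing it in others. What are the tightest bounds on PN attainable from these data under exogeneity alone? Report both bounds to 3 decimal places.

0.554 ≤ PN ≤ 0.759

p₁ = 0.83, p₀ = 0.37.
Under exogeneity alone the bounds on PN are max{0,(p₁−p₀)/p₁} ≤ PN ≤ min{1,(1−p₀)/p₁}.
  lower = (p₁ − p₀)/p₁ = 0.46 / 0.83 ≈ 0.5542
  upper = min{1, (1 − p₀)/p₁} = 0.63 / 0.83 ≈ 0.7590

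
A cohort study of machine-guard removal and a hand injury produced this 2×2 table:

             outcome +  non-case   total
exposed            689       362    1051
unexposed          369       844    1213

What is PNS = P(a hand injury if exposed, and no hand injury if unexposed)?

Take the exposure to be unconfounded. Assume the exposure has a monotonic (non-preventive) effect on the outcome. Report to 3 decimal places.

PNS ≈ 0.351

p₁ = P(outcome | exposed) = 689/1051 = 0.65557
p₀ = P(outcome | unexposed) = 369/1213 = 0.3042
Under exogeneity and monotonicity, PNS = p₁ − p₀.
PNS = 0.65557 − 0.3042 = 0.35136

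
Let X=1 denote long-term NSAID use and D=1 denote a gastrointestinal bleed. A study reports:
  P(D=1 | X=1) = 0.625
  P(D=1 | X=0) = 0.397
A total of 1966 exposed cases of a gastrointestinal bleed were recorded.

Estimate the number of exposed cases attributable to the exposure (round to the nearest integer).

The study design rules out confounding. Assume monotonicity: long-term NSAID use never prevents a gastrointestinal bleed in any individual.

about 717 cases

Let p₁ = 0.625, p₀ = 0.397.
PN = (p₁ − p₀)/p₁ = (0.625 − 0.397) / 0.625 ≈ 0.36480.
Attributable cases ≈ PN × (exposed cases) = 0.36480 × 1966 ≈ 717.20.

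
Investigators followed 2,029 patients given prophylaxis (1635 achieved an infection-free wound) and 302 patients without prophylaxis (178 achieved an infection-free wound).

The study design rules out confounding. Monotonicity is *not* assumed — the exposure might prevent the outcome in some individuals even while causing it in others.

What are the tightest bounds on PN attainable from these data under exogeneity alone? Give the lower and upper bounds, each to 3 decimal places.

p₁ = P(outcome | exposed) = 1635/2029 = 0.80582
p₀ = P(outcome | unexposed) = 178/302 = 0.5894
Under exogeneity alone the bounds on PN are max{0,(p₁−p₀)/p₁} ≤ PN ≤ min{1,(1−p₀)/p₁}.
  lower = (p₁ − p₀)/p₁ = 0.21641 / 0.80582 ≈ 0.2686
  upper = min{1, (1 − p₀)/p₁} = 0.4106 / 0.80582 ≈ 0.5095

0.269 ≤ PN ≤ 0.510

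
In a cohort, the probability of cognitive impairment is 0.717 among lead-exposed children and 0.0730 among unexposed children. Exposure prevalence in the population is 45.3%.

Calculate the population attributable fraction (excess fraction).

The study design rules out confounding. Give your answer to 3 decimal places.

Let p₁ = 0.717, p₀ = 0.073.
Overall risk P(Y=1) = π·p₁ + (1−π)·p₀ = 0.453×0.717 + 0.547×0.073 = 0.36473.
Under exogeneity, PAF = [P(Y=1) − p₀] / P(Y=1).
PAF = (0.36473 − 0.073) / 0.36473 ≈ 0.7999

PAF ≈ 0.800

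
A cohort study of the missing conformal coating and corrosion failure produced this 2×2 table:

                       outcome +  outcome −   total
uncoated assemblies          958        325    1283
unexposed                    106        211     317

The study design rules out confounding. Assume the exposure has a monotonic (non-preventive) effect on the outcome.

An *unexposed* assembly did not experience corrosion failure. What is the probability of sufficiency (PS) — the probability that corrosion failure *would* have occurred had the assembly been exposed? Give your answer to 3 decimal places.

p₁ = P(outcome | exposed) = 958/1283 = 0.74669
p₀ = P(outcome | unexposed) = 106/317 = 0.33438
Under exogeneity and monotonicity, PS = (p₁ − p₀)/(1 − p₀).
PS = (0.74669 − 0.33438) / 0.66562 ≈ 0.6194

PS ≈ 0.619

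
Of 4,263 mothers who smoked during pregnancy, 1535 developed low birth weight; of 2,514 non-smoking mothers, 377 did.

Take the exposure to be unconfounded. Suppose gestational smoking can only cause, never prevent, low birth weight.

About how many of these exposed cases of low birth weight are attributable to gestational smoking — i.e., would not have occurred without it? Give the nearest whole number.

p₁ = P(outcome | exposed) = 1535/4263 = 0.36008
p₀ = P(outcome | unexposed) = 377/2514 = 0.14996
PN = (p₁ − p₀)/p₁ = (0.36008 − 0.14996) / 0.36008 ≈ 0.58353.
Attributable cases ≈ PN × (exposed cases) = 0.58353 × 1535 ≈ 895.72.

about 896 cases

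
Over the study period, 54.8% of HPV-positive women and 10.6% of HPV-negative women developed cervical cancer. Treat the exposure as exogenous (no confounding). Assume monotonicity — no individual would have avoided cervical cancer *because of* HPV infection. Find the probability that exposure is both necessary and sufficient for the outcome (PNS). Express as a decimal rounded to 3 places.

PNS ≈ 0.442

p₁ = 0.548, p₀ = 0.106.
Under exogeneity and monotonicity, PNS = p₁ − p₀.
PNS = 0.548 − 0.106 = 0.442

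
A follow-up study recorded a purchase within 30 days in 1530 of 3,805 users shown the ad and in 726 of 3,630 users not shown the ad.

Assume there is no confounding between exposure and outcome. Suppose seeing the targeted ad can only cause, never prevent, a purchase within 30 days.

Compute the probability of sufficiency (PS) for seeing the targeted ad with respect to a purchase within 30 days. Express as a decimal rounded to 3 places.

PS ≈ 0.253

p₁ = P(outcome | exposed) = 1530/3805 = 0.4021
p₀ = P(outcome | unexposed) = 726/3630 = 0.2
Under exogeneity and monotonicity, PS = (p₁ − p₀) / (1 − p₀).
PS = (0.4021 − 0.2) / (1 − 0.2) = 0.2021 / 0.8 ≈ 0.2526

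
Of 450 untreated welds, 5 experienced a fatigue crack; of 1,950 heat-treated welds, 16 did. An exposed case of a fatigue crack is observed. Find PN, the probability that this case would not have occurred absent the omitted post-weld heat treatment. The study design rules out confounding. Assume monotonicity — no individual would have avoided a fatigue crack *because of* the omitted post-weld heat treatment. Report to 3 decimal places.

PN ≈ 0.262

p₁ = P(outcome | exposed) = 5/450 = 0.011111
p₀ = P(outcome | unexposed) = 16/1950 = 0.0082051
Under exogeneity and monotonicity, PN = (p₁ − p₀) / p₁.
PN = (0.011111 − 0.0082051) / 0.011111 = 0.002906 / 0.011111 ≈ 0.2615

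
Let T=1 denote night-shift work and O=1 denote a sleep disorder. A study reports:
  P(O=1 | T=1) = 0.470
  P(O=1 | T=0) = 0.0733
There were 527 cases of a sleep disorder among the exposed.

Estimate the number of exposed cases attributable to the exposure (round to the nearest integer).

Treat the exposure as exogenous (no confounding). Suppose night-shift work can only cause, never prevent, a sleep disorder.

about 445 cases

Let p₁ = 0.47, p₀ = 0.0733.
PN = (p₁ − p₀)/p₁ = (0.47 − 0.0733) / 0.47 ≈ 0.84404.
Attributable cases ≈ PN × (exposed cases) = 0.84404 × 527 ≈ 444.81.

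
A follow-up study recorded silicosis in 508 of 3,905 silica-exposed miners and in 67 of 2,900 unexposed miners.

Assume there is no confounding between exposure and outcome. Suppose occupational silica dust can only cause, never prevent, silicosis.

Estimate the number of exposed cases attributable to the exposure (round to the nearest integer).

about 418 cases

p₁ = P(outcome | exposed) = 508/3905 = 0.13009
p₀ = P(outcome | unexposed) = 67/2900 = 0.023103
PN = (p₁ − p₀)/p₁ = (0.13009 − 0.023103) / 0.13009 ≈ 0.82240.
Attributable cases ≈ PN × (exposed cases) = 0.82240 × 508 ≈ 417.78.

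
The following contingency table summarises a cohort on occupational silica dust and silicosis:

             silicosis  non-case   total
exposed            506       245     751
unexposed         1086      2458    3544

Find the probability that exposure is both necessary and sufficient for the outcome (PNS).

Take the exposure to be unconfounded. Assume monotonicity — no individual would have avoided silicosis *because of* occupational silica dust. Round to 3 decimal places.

p₁ = P(outcome | exposed) = 506/751 = 0.67377
p₀ = P(outcome | unexposed) = 1086/3544 = 0.30643
Under exogeneity and monotonicity, PNS = p₁ − p₀.
PNS = 0.67377 − 0.30643 = 0.36733

PNS ≈ 0.367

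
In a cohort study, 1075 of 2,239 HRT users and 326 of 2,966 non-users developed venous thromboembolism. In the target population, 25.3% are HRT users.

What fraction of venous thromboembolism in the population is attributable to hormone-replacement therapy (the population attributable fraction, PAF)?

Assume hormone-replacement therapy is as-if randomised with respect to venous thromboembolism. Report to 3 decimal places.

p₁ = P(outcome | exposed) = 1075/2239 = 0.48013
p₀ = P(outcome | unexposed) = 326/2966 = 0.10991
Overall risk P(Y=1) = π·p₁ + (1−π)·p₀ = 0.253×0.48013 + 0.747×0.10991 = 0.20358.
Under exogeneity, PAF = [P(Y=1) − p₀] / P(Y=1).
PAF = (0.20358 − 0.10991) / 0.20358 ≈ 0.4601

PAF ≈ 0.460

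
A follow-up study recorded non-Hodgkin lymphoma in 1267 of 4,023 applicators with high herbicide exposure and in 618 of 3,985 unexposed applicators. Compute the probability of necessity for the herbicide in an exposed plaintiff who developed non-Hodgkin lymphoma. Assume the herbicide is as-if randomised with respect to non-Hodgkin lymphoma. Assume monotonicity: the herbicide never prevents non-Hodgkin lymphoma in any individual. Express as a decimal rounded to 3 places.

PN ≈ 0.508

p₁ = P(outcome | exposed) = 1267/4023 = 0.31494
p₀ = P(outcome | unexposed) = 618/3985 = 0.15508
Under exogeneity and monotonicity, PN = (p₁ − p₀) / p₁.
PN = (0.31494 − 0.15508) / 0.31494 = 0.15986 / 0.31494 ≈ 0.5076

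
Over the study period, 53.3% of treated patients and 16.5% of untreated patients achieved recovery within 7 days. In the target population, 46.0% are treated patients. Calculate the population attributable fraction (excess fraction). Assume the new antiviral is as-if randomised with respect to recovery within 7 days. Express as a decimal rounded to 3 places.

PAF ≈ 0.506

p₁ = 0.533, p₀ = 0.165.
Overall risk P(Y=1) = π·p₁ + (1−π)·p₀ = 0.46×0.533 + 0.54×0.165 = 0.33428.
Under exogeneity, PAF = [P(Y=1) − p₀] / P(Y=1).
PAF = (0.33428 − 0.165) / 0.33428 ≈ 0.5064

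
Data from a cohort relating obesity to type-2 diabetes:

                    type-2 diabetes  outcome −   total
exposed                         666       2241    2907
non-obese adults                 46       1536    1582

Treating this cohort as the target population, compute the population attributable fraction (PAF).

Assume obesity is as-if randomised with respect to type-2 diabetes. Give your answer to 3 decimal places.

p₁ = P(outcome | exposed) = 666/2907 = 0.2291
p₀ = P(outcome | unexposed) = 46/1582 = 0.029077
Exposure prevalence π = 2907/4489 = 0.64758; overall risk P(Y=1) = 0.15861.
Under exogeneity, PAF = [P(Y=1) − p₀]/P(Y=1).
PAF = (0.15861 − 0.029077) / 0.15861 ≈ 0.8167

PAF ≈ 0.817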